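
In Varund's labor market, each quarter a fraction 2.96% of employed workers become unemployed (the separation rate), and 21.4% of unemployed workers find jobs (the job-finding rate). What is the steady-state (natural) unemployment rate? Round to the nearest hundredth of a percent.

Steady-state unemployment rate ≈ 12.15%.

At steady state the flows balance: s·E = f·U, so U/(E+U) = s/(s+f).
u* = 2.96 / (2.96 + 21.4) = 2.96 / 24.36 = 12.15%.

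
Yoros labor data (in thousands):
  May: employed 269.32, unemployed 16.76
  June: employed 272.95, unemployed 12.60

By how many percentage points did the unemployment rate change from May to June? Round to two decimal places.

May: labor force = 269.32 + 16.76 = 286.08; u = 16.76/286.08 = 5.86%.
June: labor force = 272.95 + 12.60 = 285.55; u = 12.60/285.55 = 4.41%.
Change = 4.41% − 5.86% = −1.45 pp.

The unemployment rate changed by −1.45 percentage points.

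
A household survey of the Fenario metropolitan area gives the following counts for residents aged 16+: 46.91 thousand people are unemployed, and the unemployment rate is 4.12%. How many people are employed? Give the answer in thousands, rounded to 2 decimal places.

Labor force = U / u = 46.91 / 0.0412 ≈ 1,138.59 thousand.
Employed = labor force − unemployed = 1,138.59 − 46.91 = 1,091.68 thousand.

About 1,091.68 thousand are employed.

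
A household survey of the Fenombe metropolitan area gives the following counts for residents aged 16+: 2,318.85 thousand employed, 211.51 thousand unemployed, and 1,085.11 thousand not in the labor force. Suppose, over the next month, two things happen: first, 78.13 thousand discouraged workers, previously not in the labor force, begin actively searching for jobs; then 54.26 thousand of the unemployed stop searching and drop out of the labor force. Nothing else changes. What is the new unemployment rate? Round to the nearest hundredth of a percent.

Initially, labor force = 2,318.85 + 211.51 = 2,530.36 thousand, so u = 211.51/2,530.36 = 8.36%.
After the first change, unemployed and labor force both rise by 78.13 → E = 2,318.85, U = 289.64, labor force = 2,608.49 thousand.
After the second change, unemployed and labor force both fall by 54.26 → E = 2,318.85, U = 235.38, labor force = 2,554.23 thousand.
New unemployment rate = 235.38 / 2,554.23 = 9.22%.

New unemployment rate ≈ 9.22%.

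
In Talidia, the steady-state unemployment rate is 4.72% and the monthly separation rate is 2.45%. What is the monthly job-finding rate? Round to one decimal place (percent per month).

From u* = s/(s+f): f = s·(1−u)/u.
f = 2.45 × (1 − 0.0472) / 0.0472 = 2.3344 / 0.0472 ≈ 49.5% per month.

Job-finding rate ≈ 49.5% per month.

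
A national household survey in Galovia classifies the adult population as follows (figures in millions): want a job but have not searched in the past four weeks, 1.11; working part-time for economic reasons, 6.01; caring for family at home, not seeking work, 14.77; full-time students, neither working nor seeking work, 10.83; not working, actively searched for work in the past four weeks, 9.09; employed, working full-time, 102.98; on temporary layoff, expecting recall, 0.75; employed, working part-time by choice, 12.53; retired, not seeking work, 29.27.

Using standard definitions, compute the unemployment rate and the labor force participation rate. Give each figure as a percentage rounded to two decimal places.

Unemployment rate ≈ 7.49%; labor force participation rate ≈ 70.12%.

Employed = 6.01 + 102.98 + 12.53 = 121.52 million (anyone who worked, including part-time for economic reasons, counts as employed).
Unemployed = 9.09 + 0.75 = 9.84 million (jobless and actively searching, or on temporary layoff).
Labor force = 121.52 + 9.84 = 131.36 million.
Not in labor force = 1.11 + 14.77 + 10.83 + 29.27 = 55.98 million (those not working and not actively searching are outside the labor force — including those who want a job but have given up searching).
Civilian working-age population = 131.36 + 55.98 = 187.34 million.
Unemployment rate = 9.84 / 131.36 = 7.49%.
Labor force participation rate = 131.36 / 187.34 = 70.12%.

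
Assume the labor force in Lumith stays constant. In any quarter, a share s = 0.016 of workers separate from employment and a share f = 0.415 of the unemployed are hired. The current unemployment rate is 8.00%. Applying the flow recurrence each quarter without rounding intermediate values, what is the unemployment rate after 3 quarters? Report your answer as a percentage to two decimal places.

With a fixed labor force, u_{t+1} = u_t + s·(1−u_t) − f·u_t = u_t·(1−s−f) + s.
Here 1−s−f = 0.569 and s = 0.016.
u_1 = 0.080000 × 0.569 + 0.016 = 0.061520.
u_2 = 0.061520 × 0.569 + 0.016 = 0.051005.
u_3 = 0.051005 × 0.569 + 0.016 = 0.045022.

Unemployment rate after three quarters ≈ 4.50%.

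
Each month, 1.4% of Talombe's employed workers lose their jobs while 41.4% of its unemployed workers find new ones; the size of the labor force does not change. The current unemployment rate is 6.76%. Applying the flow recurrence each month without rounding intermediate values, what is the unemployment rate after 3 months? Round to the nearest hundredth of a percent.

With a fixed labor force, u_{t+1} = u_t + s·(1−u_t) − f·u_t = u_t·(1−s−f) + s.
Here 1−s−f = 0.572 and s = 0.014.
u_1 = 0.067600 × 0.572 + 0.014 = 0.052667.
u_2 = 0.052667 × 0.572 + 0.014 = 0.044126.
u_3 = 0.044126 × 0.572 + 0.014 = 0.039240.

Unemployment rate after three months ≈ 3.92%.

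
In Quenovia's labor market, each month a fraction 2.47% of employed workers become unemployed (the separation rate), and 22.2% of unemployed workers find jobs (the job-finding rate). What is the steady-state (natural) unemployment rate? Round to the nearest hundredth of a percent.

At steady state the flows balance: s·E = f·U, so U/(E+U) = s/(s+f).
u* = 2.47 / (2.47 + 22.2) = 2.47 / 24.67 = 10.01%.

Steady-state unemployment rate ≈ 10.01%.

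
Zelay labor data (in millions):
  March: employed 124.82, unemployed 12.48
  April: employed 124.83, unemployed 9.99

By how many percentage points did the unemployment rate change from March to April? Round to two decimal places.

March: labor force = 124.82 + 12.48 = 137.30; u = 12.48/137.30 = 9.09%.
April: labor force = 124.83 + 9.99 = 134.82; u = 9.99/134.82 = 7.41%.
Change = 7.41% − 9.09% = −1.68 pp.

The unemployment rate changed by −1.68 percentage points.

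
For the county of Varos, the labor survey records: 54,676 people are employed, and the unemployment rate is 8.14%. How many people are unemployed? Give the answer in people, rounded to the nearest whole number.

Let U be the number unemployed. The labor force is E + U, and U/(E+U) = 0.0814.
So U = 0.0814 × 54,676 / (1 − 0.0814) = 4450.63 / 0.9186 ≈ 4,845.

About 4,845 are unemployed.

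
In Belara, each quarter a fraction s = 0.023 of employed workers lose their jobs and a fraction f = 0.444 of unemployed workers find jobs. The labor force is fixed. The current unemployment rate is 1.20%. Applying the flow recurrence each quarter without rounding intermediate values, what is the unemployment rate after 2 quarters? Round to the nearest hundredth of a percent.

With a fixed labor force, u_{t+1} = u_t + s·(1−u_t) − f·u_t = u_t·(1−s−f) + s.
Here 1−s−f = 0.533 and s = 0.023.
u_1 = 0.012000 × 0.533 + 0.023 = 0.029396.
u_2 = 0.029396 × 0.533 + 0.023 = 0.038668.

Unemployment rate after two quarters ≈ 3.87%.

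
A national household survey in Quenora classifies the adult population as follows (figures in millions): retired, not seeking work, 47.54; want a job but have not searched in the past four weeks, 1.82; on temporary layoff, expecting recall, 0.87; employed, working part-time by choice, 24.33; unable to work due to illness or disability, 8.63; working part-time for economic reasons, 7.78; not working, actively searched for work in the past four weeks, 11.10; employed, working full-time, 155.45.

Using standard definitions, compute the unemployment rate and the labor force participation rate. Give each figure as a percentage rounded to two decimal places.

Employed = 24.33 + 7.78 + 155.45 = 187.56 million (anyone who worked, including part-time for economic reasons, counts as employed).
Unemployed = 0.87 + 11.10 = 11.97 million (jobless and actively searching, or on temporary layoff).
Labor force = 187.56 + 11.97 = 199.53 million.
Not in labor force = 47.54 + 1.82 + 8.63 = 57.99 million (those not working and not actively searching are outside the labor force — including those who want a job but have given up searching).
Civilian working-age population = 199.53 + 57.99 = 257.52 million.
Unemployment rate = 11.97 / 199.53 = 6.00%.
Labor force participation rate = 199.53 / 257.52 = 77.48%.

Unemployment rate ≈ 6.00%; labor force participation rate ≈ 77.48%.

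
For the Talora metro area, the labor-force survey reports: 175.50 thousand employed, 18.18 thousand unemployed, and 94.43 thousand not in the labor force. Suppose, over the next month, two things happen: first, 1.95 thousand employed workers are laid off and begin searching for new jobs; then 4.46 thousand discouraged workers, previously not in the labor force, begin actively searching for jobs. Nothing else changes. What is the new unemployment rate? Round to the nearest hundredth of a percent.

New unemployment rate ≈ 12.41%.

Initially, labor force = 175.50 + 18.18 = 193.68 thousand, so u = 18.18/193.68 = 9.39%.
After the first change, employed falls and unemployed rises by 1.95; labor force unchanged → E = 173.55, U = 20.13, labor force = 193.68 thousand.
After the second change, unemployed and labor force both rise by 4.46 → E = 173.55, U = 24.59, labor force = 198.14 thousand.
New unemployment rate = 24.59 / 198.14 = 12.41%.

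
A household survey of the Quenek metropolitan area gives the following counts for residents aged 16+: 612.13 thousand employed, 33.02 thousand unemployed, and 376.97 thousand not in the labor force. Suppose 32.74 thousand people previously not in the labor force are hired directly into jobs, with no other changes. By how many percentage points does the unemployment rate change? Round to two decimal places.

Initially, labor force = 612.13 + 33.02 = 645.15 thousand, so u = 33.02/645.15 = 5.12%.
After the change, employed and labor force both rise by 32.74; unemployed unchanged → E = 644.87, U = 33.02, labor force = 677.89 thousand.
New unemployment rate = 33.02 / 677.89 = 4.87%.
Change = 4.87% − 5.12% = −0.25 percentage points.

The unemployment rate changes by −0.25 percentage points.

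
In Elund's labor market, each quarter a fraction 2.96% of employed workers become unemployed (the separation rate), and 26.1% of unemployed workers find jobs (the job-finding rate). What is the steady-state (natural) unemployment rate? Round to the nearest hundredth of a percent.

Steady-state unemployment rate ≈ 10.19%.

At steady state the flows balance: s·E = f·U, so U/(E+U) = s/(s+f).
u* = 2.96 / (2.96 + 26.1) = 2.96 / 29.06 = 10.19%.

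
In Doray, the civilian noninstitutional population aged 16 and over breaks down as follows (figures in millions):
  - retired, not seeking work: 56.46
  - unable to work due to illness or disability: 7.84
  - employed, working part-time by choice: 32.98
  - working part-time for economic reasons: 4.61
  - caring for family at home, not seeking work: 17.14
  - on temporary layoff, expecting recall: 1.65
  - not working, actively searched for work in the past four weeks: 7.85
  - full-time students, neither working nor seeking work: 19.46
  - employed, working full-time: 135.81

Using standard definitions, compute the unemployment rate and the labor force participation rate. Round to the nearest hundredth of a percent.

Unemployment rate ≈ 5.19%; labor force participation rate ≈ 64.45%.

Employed = 32.98 + 4.61 + 135.81 = 173.40 million (anyone who worked, including part-time for economic reasons, counts as employed).
Unemployed = 1.65 + 7.85 = 9.50 million (jobless and actively searching, or on temporary layoff).
Labor force = 173.40 + 9.50 = 182.90 million.
Not in labor force = 56.46 + 7.84 + 17.14 + 19.46 = 100.90 million (those not working and not actively searching are outside the labor force).
Civilian working-age population = 182.90 + 100.90 = 283.80 million.
Unemployment rate = 9.50 / 182.90 = 5.19%.
Labor force participation rate = 182.90 / 283.80 = 64.45%.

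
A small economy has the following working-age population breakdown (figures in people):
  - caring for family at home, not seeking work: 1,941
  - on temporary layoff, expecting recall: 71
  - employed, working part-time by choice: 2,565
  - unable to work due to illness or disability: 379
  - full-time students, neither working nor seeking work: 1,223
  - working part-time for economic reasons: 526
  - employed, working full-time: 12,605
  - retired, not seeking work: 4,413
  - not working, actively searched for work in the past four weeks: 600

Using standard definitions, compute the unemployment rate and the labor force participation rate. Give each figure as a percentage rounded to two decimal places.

Unemployment rate ≈ 4.10%; labor force participation rate ≈ 67.29%.

Employed = 2,565 + 526 + 12,605 = 15,696 (anyone who worked, including part-time for economic reasons, counts as employed).
Unemployed = 71 + 600 = 671 (jobless and actively searching, or on temporary layoff).
Labor force = 15,696 + 671 = 16,367.
Not in labor force = 1,941 + 379 + 1,223 + 4,413 = 7,956 (those not working and not actively searching are outside the labor force).
Civilian working-age population = 16,367 + 7,956 = 24,323.
Unemployment rate = 671 / 16,367 = 4.10%.
Labor force participation rate = 16,367 / 24,323 = 67.29%.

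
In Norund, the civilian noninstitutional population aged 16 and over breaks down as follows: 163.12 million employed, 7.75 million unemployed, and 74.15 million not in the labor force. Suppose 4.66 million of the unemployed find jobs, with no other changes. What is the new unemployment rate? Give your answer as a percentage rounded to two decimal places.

New unemployment rate ≈ 1.81%.

Initially, labor force = 163.12 + 7.75 = 170.87 million, so u = 7.75/170.87 = 4.54%.
After the change, unemployed falls and employed rises by 4.66; labor force unchanged → E = 167.78, U = 3.09, labor force = 170.87 million.
New unemployment rate = 3.09 / 170.87 = 1.81%.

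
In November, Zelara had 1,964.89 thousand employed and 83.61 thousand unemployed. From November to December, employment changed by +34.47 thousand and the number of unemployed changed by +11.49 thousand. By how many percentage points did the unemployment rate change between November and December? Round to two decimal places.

November: labor force = 1,964.89 + 83.61 = 2,048.50; u = 83.61/2,048.50 = 4.08%.
December: labor force = 1,999.36 + 95.10 = 2,094.46; u = 95.10/2,094.46 = 4.54%.
Change = 4.54% − 4.08% = +0.46 pp.

The unemployment rate changed by +0.46 percentage points.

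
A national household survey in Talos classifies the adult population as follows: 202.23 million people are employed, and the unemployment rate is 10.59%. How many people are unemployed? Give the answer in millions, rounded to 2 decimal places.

About 23.95 million are unemployed.

Let U be the number unemployed. The labor force is E + U, and U/(E+U) = 0.1059.
So U = 0.1059 × 202.23 / (1 − 0.1059) = 21.4162 / 0.8941 ≈ 23.95 million.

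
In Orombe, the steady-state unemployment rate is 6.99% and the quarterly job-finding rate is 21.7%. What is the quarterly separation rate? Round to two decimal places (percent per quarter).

Separation rate ≈ 1.63% per quarter.

From u* = s/(s+f): s = u·f/(1−u).
s = 0.0699 × 21.7 / (1 − 0.0699) = 1.5168 / 0.9301 ≈ 1.63% per quarter.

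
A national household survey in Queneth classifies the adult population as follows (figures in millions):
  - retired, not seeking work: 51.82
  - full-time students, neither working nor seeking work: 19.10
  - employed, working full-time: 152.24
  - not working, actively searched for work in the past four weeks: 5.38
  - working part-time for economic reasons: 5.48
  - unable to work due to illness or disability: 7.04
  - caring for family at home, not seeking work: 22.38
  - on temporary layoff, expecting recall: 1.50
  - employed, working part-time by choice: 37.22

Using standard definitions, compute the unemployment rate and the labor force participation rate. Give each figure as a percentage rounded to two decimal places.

Employed = 152.24 + 5.48 + 37.22 = 194.94 million (anyone who worked, including part-time for economic reasons, counts as employed).
Unemployed = 5.38 + 1.50 = 6.88 million (jobless and actively searching, or on temporary layoff).
Labor force = 194.94 + 6.88 = 201.82 million.
Not in labor force = 51.82 + 19.10 + 7.04 + 22.38 = 100.34 million (those not working and not actively searching are outside the labor force).
Civilian working-age population = 201.82 + 100.34 = 302.16 million.
Unemployment rate = 6.88 / 201.82 = 3.41%.
Labor force participation rate = 201.82 / 302.16 = 66.79%.

Unemployment rate ≈ 3.41%; labor force participation rate ≈ 66.79%.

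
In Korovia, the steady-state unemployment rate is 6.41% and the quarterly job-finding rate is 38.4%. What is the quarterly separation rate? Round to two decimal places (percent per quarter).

From u* = s/(s+f): s = u·f/(1−u).
s = 0.0641 × 38.4 / (1 − 0.0641) = 2.4614 / 0.9359 ≈ 2.63% per quarter.

Separation rate ≈ 2.63% per quarter.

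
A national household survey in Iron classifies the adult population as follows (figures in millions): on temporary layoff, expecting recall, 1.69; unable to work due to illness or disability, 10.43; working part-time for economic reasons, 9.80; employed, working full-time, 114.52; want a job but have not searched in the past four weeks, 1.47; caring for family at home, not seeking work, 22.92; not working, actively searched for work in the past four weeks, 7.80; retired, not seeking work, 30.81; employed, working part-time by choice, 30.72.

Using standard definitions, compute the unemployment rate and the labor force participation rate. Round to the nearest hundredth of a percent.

Employed = 9.80 + 114.52 + 30.72 = 155.04 million (anyone who worked, including part-time for economic reasons, counts as employed).
Unemployed = 1.69 + 7.80 = 9.49 million (jobless and actively searching, or on temporary layoff).
Labor force = 155.04 + 9.49 = 164.53 million.
Not in labor force = 10.43 + 1.47 + 22.92 + 30.81 = 65.63 million (those not working and not actively searching are outside the labor force — including those who want a job but have given up searching).
Civilian working-age population = 164.53 + 65.63 = 230.16 million.
Unemployment rate = 9.49 / 164.53 = 5.77%.
Labor force participation rate = 164.53 / 230.16 = 71.49%.

Unemployment rate ≈ 5.77%; labor force participation rate ≈ 71.49%.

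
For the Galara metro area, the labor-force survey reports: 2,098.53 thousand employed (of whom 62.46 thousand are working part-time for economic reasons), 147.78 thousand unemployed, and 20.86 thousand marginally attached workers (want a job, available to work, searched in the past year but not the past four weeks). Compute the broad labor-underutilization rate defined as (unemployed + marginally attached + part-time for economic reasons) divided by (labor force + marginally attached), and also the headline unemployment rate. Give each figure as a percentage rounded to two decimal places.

Labor force = 2,098.53 + 147.78 = 2,246.31 thousand.
Numerator = 147.78 + 20.86 + 62.46 = 231.10 thousand.
Denominator = 2,246.31 + 20.86 = 2,267.17 thousand.
Broad rate = 231.10 / 2,267.17 = 10.19%.
Headline unemployment rate = 147.78 / 2,246.31 = 6.58%.

Broad underutilization rate ≈ 10.19%; headline unemployment rate ≈ 6.58%.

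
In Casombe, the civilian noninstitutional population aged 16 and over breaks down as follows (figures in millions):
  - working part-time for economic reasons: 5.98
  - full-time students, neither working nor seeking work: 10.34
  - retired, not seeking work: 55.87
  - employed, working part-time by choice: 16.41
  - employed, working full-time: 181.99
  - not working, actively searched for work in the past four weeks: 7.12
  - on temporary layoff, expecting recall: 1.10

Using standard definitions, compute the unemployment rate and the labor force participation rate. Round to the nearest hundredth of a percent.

Unemployment rate ≈ 3.87%; labor force participation rate ≈ 76.25%.

Employed = 5.98 + 16.41 + 181.99 = 204.38 million (anyone who worked, including part-time for economic reasons, counts as employed).
Unemployed = 7.12 + 1.10 = 8.22 million (jobless and actively searching, or on temporary layoff).
Labor force = 204.38 + 8.22 = 212.60 million.
Not in labor force = 10.34 + 55.87 = 66.21 million (those not working and not actively searching are outside the labor force).
Civilian working-age population = 212.60 + 66.21 = 278.81 million.
Unemployment rate = 8.22 / 212.60 = 3.87%.
Labor force participation rate = 212.60 / 278.81 = 76.25%.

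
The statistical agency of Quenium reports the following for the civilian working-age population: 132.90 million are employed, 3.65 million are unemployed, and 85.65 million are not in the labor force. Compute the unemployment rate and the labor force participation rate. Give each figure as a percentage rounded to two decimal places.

Unemployment rate ≈ 2.67%; labor force participation rate ≈ 61.45%.

Labor force = employed + unemployed = 132.90 + 3.65 = 136.55 million.
Working-age population = 136.55 + 85.65 = 222.20 million.
Unemployment rate = 3.65 / 136.55 = 2.67%.
Labor force participation rate = 136.55 / 222.20 = 61.45%.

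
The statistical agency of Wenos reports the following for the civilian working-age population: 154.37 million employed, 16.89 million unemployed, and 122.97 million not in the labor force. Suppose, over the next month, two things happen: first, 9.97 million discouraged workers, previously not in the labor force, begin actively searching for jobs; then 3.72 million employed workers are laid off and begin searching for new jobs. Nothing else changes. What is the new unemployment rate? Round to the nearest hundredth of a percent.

New unemployment rate ≈ 16.87%.

Initially, labor force = 154.37 + 16.89 = 171.26 million, so u = 16.89/171.26 = 9.86%.
After the first change, unemployed and labor force both rise by 9.97 → E = 154.37, U = 26.86, labor force = 181.23 million.
After the second change, employed falls and unemployed rises by 3.72; labor force unchanged → E = 150.65, U = 30.58, labor force = 181.23 million.
New unemployment rate = 30.58 / 181.23 = 16.87%.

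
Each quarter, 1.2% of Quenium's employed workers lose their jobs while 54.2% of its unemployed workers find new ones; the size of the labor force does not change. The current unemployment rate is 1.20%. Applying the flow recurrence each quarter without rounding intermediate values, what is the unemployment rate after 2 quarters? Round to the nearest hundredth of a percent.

With a fixed labor force, u_{t+1} = u_t + s·(1−u_t) − f·u_t = u_t·(1−s−f) + s.
Here 1−s−f = 0.446 and s = 0.012.
u_1 = 0.012000 × 0.446 + 0.012 = 0.017352.
u_2 = 0.017352 × 0.446 + 0.012 = 0.019739.

Unemployment rate after two quarters ≈ 1.97%.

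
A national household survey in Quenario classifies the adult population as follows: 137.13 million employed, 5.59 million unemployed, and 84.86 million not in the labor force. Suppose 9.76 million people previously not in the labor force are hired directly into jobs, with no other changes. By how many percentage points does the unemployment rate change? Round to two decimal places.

Initially, labor force = 137.13 + 5.59 = 142.72 million, so u = 5.59/142.72 = 3.92%.
After the change, employed and labor force both rise by 9.76; unemployed unchanged → E = 146.89, U = 5.59, labor force = 152.48 million.
New unemployment rate = 5.59 / 152.48 = 3.67%.
Change = 3.67% − 3.92% = −0.25 percentage points.

The unemployment rate changes by −0.25 percentage points.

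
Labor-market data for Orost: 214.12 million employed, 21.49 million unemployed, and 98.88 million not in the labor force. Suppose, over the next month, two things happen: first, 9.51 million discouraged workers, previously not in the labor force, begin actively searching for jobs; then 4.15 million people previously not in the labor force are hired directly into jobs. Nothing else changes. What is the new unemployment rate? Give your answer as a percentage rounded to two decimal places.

Initially, labor force = 214.12 + 21.49 = 235.61 million, so u = 21.49/235.61 = 9.12%.
After the first change, unemployed and labor force both rise by 9.51 → E = 214.12, U = 31.00, labor force = 245.12 million.
After the second change, employed and labor force both rise by 4.15; unemployed unchanged → E = 218.27, U = 31.00, labor force = 249.27 million.
New unemployment rate = 31.00 / 249.27 = 12.44%.

New unemployment rate ≈ 12.44%.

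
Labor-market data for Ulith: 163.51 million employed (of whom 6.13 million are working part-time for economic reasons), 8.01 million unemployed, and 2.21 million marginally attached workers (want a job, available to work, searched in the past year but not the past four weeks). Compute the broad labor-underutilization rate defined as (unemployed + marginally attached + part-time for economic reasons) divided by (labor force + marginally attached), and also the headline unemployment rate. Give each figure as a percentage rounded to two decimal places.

Labor force = 163.51 + 8.01 = 171.52 million.
Numerator = 8.01 + 2.21 + 6.13 = 16.35 million.
Denominator = 171.52 + 2.21 = 173.73 million.
Broad rate = 16.35 / 173.73 = 9.41%.
Headline unemployment rate = 8.01 / 171.52 = 4.67%.

Broad underutilization rate ≈ 9.41%; headline unemployment rate ≈ 4.67%.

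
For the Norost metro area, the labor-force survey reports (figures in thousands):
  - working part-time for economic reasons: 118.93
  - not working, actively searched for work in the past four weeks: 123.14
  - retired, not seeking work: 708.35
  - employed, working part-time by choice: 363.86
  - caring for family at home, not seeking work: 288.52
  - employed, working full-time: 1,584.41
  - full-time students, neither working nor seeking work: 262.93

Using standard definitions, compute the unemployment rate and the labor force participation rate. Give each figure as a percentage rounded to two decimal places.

Employed = 118.93 + 363.86 + 1,584.41 = 2,067.20 thousand (anyone who worked, including part-time for economic reasons, counts as employed).
Unemployed = 123.14 thousand.
Labor force = 2,067.20 + 123.14 = 2,190.34 thousand.
Not in labor force = 708.35 + 288.52 + 262.93 = 1,259.80 thousand (those not working and not actively searching are outside the labor force).
Civilian working-age population = 2,190.34 + 1,259.80 = 3,450.14 thousand.
Unemployment rate = 123.14 / 2,190.34 = 5.62%.
Labor force participation rate = 2,190.34 / 3,450.14 = 63.49%.

Unemployment rate ≈ 5.62%; labor force participation rate ≈ 63.49%.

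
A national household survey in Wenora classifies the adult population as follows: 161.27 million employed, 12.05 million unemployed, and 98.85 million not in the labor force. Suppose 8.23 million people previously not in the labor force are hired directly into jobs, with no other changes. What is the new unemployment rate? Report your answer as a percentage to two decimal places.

Initially, labor force = 161.27 + 12.05 = 173.32 million, so u = 12.05/173.32 = 6.95%.
After the change, employed and labor force both rise by 8.23; unemployed unchanged → E = 169.50, U = 12.05, labor force = 181.55 million.
New unemployment rate = 12.05 / 181.55 = 6.64%.

New unemployment rate ≈ 6.64%.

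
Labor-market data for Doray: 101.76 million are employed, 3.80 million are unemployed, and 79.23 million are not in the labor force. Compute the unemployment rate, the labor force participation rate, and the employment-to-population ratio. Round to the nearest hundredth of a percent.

Labor force = employed + unemployed = 101.76 + 3.80 = 105.56 million.
Working-age population = 105.56 + 79.23 = 184.79 million.
Unemployment rate = 3.80 / 105.56 = 3.60%.
Labor force participation rate = 105.56 / 184.79 = 57.12%.
Employment-population ratio = 101.76 / 184.79 = 55.07%.

Unemployment rate ≈ 3.60%; labor force participation rate ≈ 57.12%; employment-population ratio ≈ 55.07%.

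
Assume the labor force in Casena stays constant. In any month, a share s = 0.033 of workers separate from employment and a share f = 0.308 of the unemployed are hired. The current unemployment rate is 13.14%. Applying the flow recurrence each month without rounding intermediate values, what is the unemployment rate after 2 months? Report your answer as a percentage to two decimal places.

With a fixed labor force, u_{t+1} = u_t + s·(1−u_t) − f·u_t = u_t·(1−s−f) + s.
Here 1−s−f = 0.659 and s = 0.033.
u_1 = 0.131400 × 0.659 + 0.033 = 0.119593.
u_2 = 0.119593 × 0.659 + 0.033 = 0.111812.

Unemployment rate after two months ≈ 11.18%.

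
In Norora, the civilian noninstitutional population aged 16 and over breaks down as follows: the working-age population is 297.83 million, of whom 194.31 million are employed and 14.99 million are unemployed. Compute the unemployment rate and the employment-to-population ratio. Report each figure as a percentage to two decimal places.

Labor force = employed + unemployed = 194.31 + 14.99 = 209.30 million.
Unemployment rate = 14.99 / 209.30 = 7.16%.
Employment-population ratio = 194.31 / 297.83 = 65.24%.

Unemployment rate ≈ 7.16%; employment-population ratio ≈ 65.24%.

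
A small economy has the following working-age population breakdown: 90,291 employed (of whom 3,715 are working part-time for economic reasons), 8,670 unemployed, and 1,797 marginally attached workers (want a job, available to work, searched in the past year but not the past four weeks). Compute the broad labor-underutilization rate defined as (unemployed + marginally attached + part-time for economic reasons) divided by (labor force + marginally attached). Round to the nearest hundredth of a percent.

Labor force = 90,291 + 8,670 = 98,961.
Numerator = 8,670 + 1,797 + 3,715 = 14,182.
Denominator = 98,961 + 1,797 = 100,758.
Broad rate = 14,182 / 100,758 = 14.08%.

Broad underutilization rate ≈ 14.08%.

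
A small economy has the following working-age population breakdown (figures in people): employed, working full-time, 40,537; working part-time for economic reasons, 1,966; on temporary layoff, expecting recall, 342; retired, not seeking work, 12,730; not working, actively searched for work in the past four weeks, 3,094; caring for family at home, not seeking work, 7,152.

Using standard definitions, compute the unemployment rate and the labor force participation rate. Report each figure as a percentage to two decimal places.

Employed = 40,537 + 1,966 = 42,503 (anyone who worked, including part-time for economic reasons, counts as employed).
Unemployed = 342 + 3,094 = 3,436 (jobless and actively searching, or on temporary layoff).
Labor force = 42,503 + 3,436 = 45,939.
Not in labor force = 12,730 + 7,152 = 19,882 (those not working and not actively searching are outside the labor force).
Civilian working-age population = 45,939 + 19,882 = 65,821.
Unemployment rate = 3,436 / 45,939 = 7.48%.
Labor force participation rate = 45,939 / 65,821 = 69.79%.

Unemployment rate ≈ 7.48%; labor force participation rate ≈ 69.79%.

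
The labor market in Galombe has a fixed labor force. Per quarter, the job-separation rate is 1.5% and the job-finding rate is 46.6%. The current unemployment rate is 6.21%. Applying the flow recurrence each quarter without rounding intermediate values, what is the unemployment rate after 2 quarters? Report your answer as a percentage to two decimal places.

Unemployment rate after two quarters ≈ 3.95%.

With a fixed labor force, u_{t+1} = u_t + s·(1−u_t) − f·u_t = u_t·(1−s−f) + s.
Here 1−s−f = 0.519 and s = 0.015.
u_1 = 0.062100 × 0.519 + 0.015 = 0.047230.
u_2 = 0.047230 × 0.519 + 0.015 = 0.039512.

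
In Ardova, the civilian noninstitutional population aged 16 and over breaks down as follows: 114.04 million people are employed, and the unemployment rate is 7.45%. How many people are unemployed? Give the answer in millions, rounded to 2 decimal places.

About 9.18 million are unemployed.

Let U be the number unemployed. The labor force is E + U, and U/(E+U) = 0.0745.
So U = 0.0745 × 114.04 / (1 − 0.0745) = 8.4960 / 0.9255 ≈ 9.18 million.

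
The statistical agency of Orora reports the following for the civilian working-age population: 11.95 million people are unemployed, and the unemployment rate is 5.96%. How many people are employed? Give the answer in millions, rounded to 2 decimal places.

About 188.55 million are employed.

Labor force = U / u = 11.95 / 0.0596 ≈ 200.50 million.
Employed = labor force − unemployed = 200.50 − 11.95 = 188.55 million.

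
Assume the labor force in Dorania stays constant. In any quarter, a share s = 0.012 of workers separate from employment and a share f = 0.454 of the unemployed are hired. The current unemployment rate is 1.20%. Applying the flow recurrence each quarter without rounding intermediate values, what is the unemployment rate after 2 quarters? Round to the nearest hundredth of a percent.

With a fixed labor force, u_{t+1} = u_t + s·(1−u_t) − f·u_t = u_t·(1−s−f) + s.
Here 1−s−f = 0.534 and s = 0.012.
u_1 = 0.012000 × 0.534 + 0.012 = 0.018408.
u_2 = 0.018408 × 0.534 + 0.012 = 0.021830.

Unemployment rate after two quarters ≈ 2.18%.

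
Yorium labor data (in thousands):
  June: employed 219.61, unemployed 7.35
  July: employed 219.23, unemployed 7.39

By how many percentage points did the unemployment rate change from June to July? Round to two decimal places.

The unemployment rate changed by +0.02 percentage points.

June: labor force = 219.61 + 7.35 = 226.96; u = 7.35/226.96 = 3.24%.
July: labor force = 219.23 + 7.39 = 226.62; u = 7.39/226.62 = 3.26%.
Change = 3.26% − 3.24% = +0.02 pp.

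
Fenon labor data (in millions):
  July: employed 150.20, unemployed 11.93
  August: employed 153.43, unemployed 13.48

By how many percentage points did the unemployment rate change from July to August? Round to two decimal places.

The unemployment rate changed by +0.72 percentage points.

July: labor force = 150.20 + 11.93 = 162.13; u = 11.93/162.13 = 7.36%.
August: labor force = 153.43 + 13.48 = 166.91; u = 13.48/166.91 = 8.08%.
Change = 8.08% − 7.36% = +0.72 pp.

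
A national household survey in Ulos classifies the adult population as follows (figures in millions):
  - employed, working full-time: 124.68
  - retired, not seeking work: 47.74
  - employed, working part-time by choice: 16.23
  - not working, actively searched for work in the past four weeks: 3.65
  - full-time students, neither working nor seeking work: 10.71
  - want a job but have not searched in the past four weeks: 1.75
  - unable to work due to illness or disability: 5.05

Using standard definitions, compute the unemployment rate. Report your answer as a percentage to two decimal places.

Unemployment rate ≈ 2.52%.

Employed = 124.68 + 16.23 = 140.91 million.
Unemployed = 3.65 million.
Labor force = 140.91 + 3.65 = 144.56 million.
Unemployment rate = 3.65 / 144.56 = 2.52%.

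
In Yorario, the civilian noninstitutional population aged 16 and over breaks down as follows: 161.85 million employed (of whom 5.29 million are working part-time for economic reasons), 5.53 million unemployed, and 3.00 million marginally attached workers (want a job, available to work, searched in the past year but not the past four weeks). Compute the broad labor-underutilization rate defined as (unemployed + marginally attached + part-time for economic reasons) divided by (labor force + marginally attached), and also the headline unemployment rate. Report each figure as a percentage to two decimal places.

Broad underutilization rate ≈ 8.11%; headline unemployment rate ≈ 3.30%.

Labor force = 161.85 + 5.53 = 167.38 million.
Numerator = 5.53 + 3.00 + 5.29 = 13.82 million.
Denominator = 167.38 + 3.00 = 170.38 million.
Broad rate = 13.82 / 170.38 = 8.11%.
Headline unemployment rate = 5.53 / 167.38 = 3.30%.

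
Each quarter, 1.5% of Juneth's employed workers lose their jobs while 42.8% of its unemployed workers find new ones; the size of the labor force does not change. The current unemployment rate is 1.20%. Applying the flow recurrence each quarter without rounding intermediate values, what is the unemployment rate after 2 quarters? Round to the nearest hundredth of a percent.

Unemployment rate after two quarters ≈ 2.71%.

With a fixed labor force, u_{t+1} = u_t + s·(1−u_t) − f·u_t = u_t·(1−s−f) + s.
Here 1−s−f = 0.557 and s = 0.015.
u_1 = 0.012000 × 0.557 + 0.015 = 0.021684.
u_2 = 0.021684 × 0.557 + 0.015 = 0.027078.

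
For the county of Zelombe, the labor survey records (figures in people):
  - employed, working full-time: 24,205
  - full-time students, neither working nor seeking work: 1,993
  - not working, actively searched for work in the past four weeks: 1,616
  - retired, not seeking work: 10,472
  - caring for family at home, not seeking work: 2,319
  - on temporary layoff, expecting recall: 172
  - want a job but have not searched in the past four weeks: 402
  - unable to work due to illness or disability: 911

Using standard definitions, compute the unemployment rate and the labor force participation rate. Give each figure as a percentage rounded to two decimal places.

Employed = 24,205.
Unemployed = 1,616 + 172 = 1,788 (jobless and actively searching, or on temporary layoff).
Labor force = 24,205 + 1,788 = 25,993.
Not in labor force = 1,993 + 10,472 + 2,319 + 402 + 911 = 16,097 (those not working and not actively searching are outside the labor force — including those who want a job but have given up searching).
Civilian working-age population = 25,993 + 16,097 = 42,090.
Unemployment rate = 1,788 / 25,993 = 6.88%.
Labor force participation rate = 25,993 / 42,090 = 61.76%.

Unemployment rate ≈ 6.88%; labor force participation rate ≈ 61.76%.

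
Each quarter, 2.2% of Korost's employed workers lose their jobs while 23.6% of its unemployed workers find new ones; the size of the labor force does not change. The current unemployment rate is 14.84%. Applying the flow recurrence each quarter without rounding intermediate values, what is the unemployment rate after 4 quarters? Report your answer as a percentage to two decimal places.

Unemployment rate after four quarters ≈ 10.44%.

With a fixed labor force, u_{t+1} = u_t + s·(1−u_t) − f·u_t = u_t·(1−s−f) + s.
Here 1−s−f = 0.742 and s = 0.022.
u_1 = 0.148400 × 0.742 + 0.022 = 0.132113.
u_2 = 0.132113 × 0.742 + 0.022 = 0.120028.
u_3 = 0.120028 × 0.742 + 0.022 = 0.111061.
u_4 = 0.111061 × 0.742 + 0.022 = 0.104407.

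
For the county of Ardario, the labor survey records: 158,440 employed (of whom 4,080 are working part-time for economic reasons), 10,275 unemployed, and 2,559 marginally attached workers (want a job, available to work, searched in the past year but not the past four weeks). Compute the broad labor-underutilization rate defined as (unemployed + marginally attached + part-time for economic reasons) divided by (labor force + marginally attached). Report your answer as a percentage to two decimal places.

Broad underutilization rate ≈ 9.88%.

Labor force = 158,440 + 10,275 = 168,715.
Numerator = 10,275 + 2,559 + 4,080 = 16,914.
Denominator = 168,715 + 2,559 = 171,274.
Broad rate = 16,914 / 171,274 = 9.88%.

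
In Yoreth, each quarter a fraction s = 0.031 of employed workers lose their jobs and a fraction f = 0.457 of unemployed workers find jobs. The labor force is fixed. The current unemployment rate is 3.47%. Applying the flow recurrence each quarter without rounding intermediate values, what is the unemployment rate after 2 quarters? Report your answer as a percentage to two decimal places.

Unemployment rate after two quarters ≈ 5.60%.

With a fixed labor force, u_{t+1} = u_t + s·(1−u_t) − f·u_t = u_t·(1−s−f) + s.
Here 1−s−f = 0.512 and s = 0.031.
u_1 = 0.034700 × 0.512 + 0.031 = 0.048766.
u_2 = 0.048766 × 0.512 + 0.031 = 0.055968.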